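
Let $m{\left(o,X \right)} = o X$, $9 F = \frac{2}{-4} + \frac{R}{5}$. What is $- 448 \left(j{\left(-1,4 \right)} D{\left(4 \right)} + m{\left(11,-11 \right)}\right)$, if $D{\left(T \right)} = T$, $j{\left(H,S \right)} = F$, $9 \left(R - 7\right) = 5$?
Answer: $\frac{21872704}{405} \approx 54007.0$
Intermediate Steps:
$R = \frac{68}{9}$ ($R = 7 + \frac{1}{9} \cdot 5 = 7 + \frac{5}{9} = \frac{68}{9} \approx 7.5556$)
$F = \frac{91}{810}$ ($F = \frac{\frac{2}{-4} + \frac{68}{9 \cdot 5}}{9} = \frac{2 \left(- \frac{1}{4}\right) + \frac{68}{9} \cdot \frac{1}{5}}{9} = \frac{- \frac{1}{2} + \frac{68}{45}}{9} = \frac{1}{9} \cdot \frac{91}{90} = \frac{91}{810} \approx 0.11235$)
$j{\left(H,S \right)} = \frac{91}{810}$
$m{\left(o,X \right)} = X o$
$- 448 \left(j{\left(-1,4 \right)} D{\left(4 \right)} + m{\left(11,-11 \right)}\right) = - 448 \left(\frac{91}{810} \cdot 4 - 121\right) = - 448 \left(\frac{182}{405} - 121\right) = \left(-448\right) \left(- \frac{48823}{405}\right) = \frac{21872704}{405}$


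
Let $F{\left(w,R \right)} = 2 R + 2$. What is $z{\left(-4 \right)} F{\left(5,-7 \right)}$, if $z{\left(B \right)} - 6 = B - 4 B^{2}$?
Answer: $744$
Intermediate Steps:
$z{\left(B \right)} = 6 + B - 4 B^{2}$ ($z{\left(B \right)} = 6 - \left(- B + 4 B^{2}\right) = 6 + B - 4 B^{2}$)
$F{\left(w,R \right)} = 2 + 2 R$
$z{\left(-4 \right)} F{\left(5,-7 \right)} = \left(6 - 4 - 4 \left(-4\right)^{2}\right) \left(2 + 2 \left(-7\right)\right) = \left(6 - 4 - 64\right) \left(2 - 14\right) = \left(6 - 4 - 64\right) \left(-12\right) = \left(-62\right) \left(-12\right) = 744$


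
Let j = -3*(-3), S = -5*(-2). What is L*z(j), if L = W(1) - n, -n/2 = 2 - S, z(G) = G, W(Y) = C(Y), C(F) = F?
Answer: -135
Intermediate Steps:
S = 10
W(Y) = Y
j = 9
n = 16 (n = -2*(2 - 1*10) = -2*(2 - 10) = -2*(-8) = 16)
L = -15 (L = 1 - 1*16 = 1 - 16 = -15)
L*z(j) = -15*9 = -135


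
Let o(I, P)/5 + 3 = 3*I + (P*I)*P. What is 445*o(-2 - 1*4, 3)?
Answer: -166875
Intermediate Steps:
o(I, P) = -15 + 15*I + 5*I*P² (o(I, P) = -15 + 5*(3*I + (P*I)*P) = -15 + 5*(3*I + (I*P)*P) = -15 + 5*(3*I + I*P²) = -15 + (15*I + 5*I*P²) = -15 + 15*I + 5*I*P²)
445*o(-2 - 1*4, 3) = 445*(-15 + 15*(-2 - 1*4) + 5*(-2 - 1*4)*3²) = 445*(-15 + 15*(-2 - 4) + 5*(-2 - 4)*9) = 445*(-15 + 15*(-6) + 5*(-6)*9) = 445*(-15 - 90 - 270) = 445*(-375) = -166875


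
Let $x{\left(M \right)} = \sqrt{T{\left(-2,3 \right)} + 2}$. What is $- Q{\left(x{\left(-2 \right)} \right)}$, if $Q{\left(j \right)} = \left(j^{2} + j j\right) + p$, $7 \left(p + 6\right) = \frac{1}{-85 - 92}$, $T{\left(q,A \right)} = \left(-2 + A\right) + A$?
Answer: $- \frac{7433}{1239} \approx -5.9992$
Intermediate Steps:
$T{\left(q,A \right)} = -2 + 2 A$
$x{\left(M \right)} = \sqrt{6}$ ($x{\left(M \right)} = \sqrt{\left(-2 + 2 \cdot 3\right) + 2} = \sqrt{\left(-2 + 6\right) + 2} = \sqrt{4 + 2} = \sqrt{6}$)
$p = - \frac{7435}{1239}$ ($p = -6 + \frac{1}{7 \left(-85 - 92\right)} = -6 + \frac{1}{7 \left(-177\right)} = -6 + \frac{1}{7} \left(- \frac{1}{177}\right) = -6 - \frac{1}{1239} = - \frac{7435}{1239} \approx -6.0008$)
$Q{\left(j \right)} = - \frac{7435}{1239} + 2 j^{2}$ ($Q{\left(j \right)} = \left(j^{2} + j j\right) - \frac{7435}{1239} = \left(j^{2} + j^{2}\right) - \frac{7435}{1239} = 2 j^{2} - \frac{7435}{1239} = - \frac{7435}{1239} + 2 j^{2}$)
$- Q{\left(x{\left(-2 \right)} \right)} = - (- \frac{7435}{1239} + 2 \left(\sqrt{6}\right)^{2}) = - (- \frac{7435}{1239} + 2 \cdot 6) = - (- \frac{7435}{1239} + 12) = \left(-1\right) \frac{7433}{1239} = - \frac{7433}{1239}$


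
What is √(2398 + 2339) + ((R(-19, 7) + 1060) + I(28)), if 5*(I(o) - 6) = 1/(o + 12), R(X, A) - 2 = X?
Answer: 209801/200 + √4737 ≈ 1117.8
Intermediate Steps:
R(X, A) = 2 + X
I(o) = 6 + 1/(5*(12 + o)) (I(o) = 6 + 1/(5*(o + 12)) = 6 + 1/(5*(12 + o)))
√(2398 + 2339) + ((R(-19, 7) + 1060) + I(28)) = √(2398 + 2339) + (((2 - 19) + 1060) + (361 + 30*28)/(5*(12 + 28))) = √4737 + ((-17 + 1060) + (⅕)*(361 + 840)/40) = √4737 + (1043 + (⅕)*(1/40)*1201) = √4737 + (1043 + 1201/200) = √4737 + 209801/200 = 209801/200 + √4737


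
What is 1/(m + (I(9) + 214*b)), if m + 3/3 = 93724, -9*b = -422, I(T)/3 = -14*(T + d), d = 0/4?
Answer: 9/930413 ≈ 9.6731e-6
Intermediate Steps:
d = 0 (d = 0*(¼) = 0)
I(T) = -42*T (I(T) = 3*(-14*(T + 0)) = 3*(-14*T) = -42*T)
b = 422/9 (b = -⅑*(-422) = 422/9 ≈ 46.889)
m = 93723 (m = -1 + 93724 = 93723)
1/(m + (I(9) + 214*b)) = 1/(93723 + (-42*9 + 214*(422/9))) = 1/(93723 + (-378 + 90308/9)) = 1/(93723 + 86906/9) = 1/(930413/9) = 9/930413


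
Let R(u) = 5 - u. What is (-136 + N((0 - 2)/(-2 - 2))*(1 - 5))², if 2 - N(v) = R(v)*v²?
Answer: 77841/4 ≈ 19460.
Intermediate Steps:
N(v) = 2 - v²*(5 - v) (N(v) = 2 - (5 - v)*v² = 2 - v²*(5 - v))
(-136 + N((0 - 2)/(-2 - 2))*(1 - 5))² = (-136 + (2 + ((0 - 2)/(-2 - 2))²*(-5 + (0 - 2)/(-2 - 2)))*(1 - 5))² = (-136 + (2 + (-2/(-4))²*(-5 - 2/(-4)))*(-4))² = (-136 + (2 + (-2*(-¼))²*(-5 - 2*(-¼)))*(-4))² = (-136 + (2 + (½)²*(-5 + ½))*(-4))² = (-136 + (2 + (¼)*(-9/2))*(-4))² = (-136 + (2 - 9/8)*(-4))² = (-136 + (7/8)*(-4))² = (-136 - 7/2)² = (-279/2)² = 77841/4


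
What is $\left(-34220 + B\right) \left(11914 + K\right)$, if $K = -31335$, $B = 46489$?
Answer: $-238276249$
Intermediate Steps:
$\left(-34220 + B\right) \left(11914 + K\right) = \left(-34220 + 46489\right) \left(11914 - 31335\right) = 12269 \left(-19421\right) = -238276249$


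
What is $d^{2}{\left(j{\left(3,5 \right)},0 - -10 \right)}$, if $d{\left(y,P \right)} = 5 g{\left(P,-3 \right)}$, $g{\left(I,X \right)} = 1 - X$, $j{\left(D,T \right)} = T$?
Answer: $400$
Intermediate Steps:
$d{\left(y,P \right)} = 20$ ($d{\left(y,P \right)} = 5 \left(1 - -3\right) = 5 \left(1 + 3\right) = 5 \cdot 4 = 20$)
$d^{2}{\left(j{\left(3,5 \right)},0 - -10 \right)} = 20^{2} = 400$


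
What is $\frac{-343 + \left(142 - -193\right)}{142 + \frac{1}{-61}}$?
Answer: $- \frac{488}{8661} \approx -0.056345$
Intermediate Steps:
$\frac{-343 + \left(142 - -193\right)}{142 + \frac{1}{-61}} = \frac{-343 + \left(142 + 193\right)}{142 - \frac{1}{61}} = \frac{-343 + 335}{\frac{8661}{61}} = \left(-8\right) \frac{61}{8661} = - \frac{488}{8661}$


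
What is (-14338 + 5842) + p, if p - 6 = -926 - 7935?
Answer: -17351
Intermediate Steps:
p = -8855 (p = 6 + (-926 - 7935) = 6 - 8861 = -8855)
(-14338 + 5842) + p = (-14338 + 5842) - 8855 = -8496 - 8855 = -17351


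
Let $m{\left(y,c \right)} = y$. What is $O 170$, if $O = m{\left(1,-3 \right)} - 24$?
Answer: $-3910$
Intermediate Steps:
$O = -23$ ($O = 1 - 24 = -23$)
$O 170 = \left(-23\right) 170 = -3910$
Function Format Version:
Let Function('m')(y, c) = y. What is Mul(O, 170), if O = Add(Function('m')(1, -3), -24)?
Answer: -3910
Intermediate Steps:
O = -23 (O = Add(1, -24) = -23)
Mul(O, 170) = Mul(-23, 170) = -3910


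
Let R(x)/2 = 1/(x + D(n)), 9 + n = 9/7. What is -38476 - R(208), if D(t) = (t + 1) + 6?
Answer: -55828690/1451 ≈ -38476.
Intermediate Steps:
n = -54/7 (n = -9 + 9/7 = -54/7 ≈ -7.7143)
D(t) = 7 + t (D(t) = (1 + t) + 6 = 7 + t)
R(x) = 2/(-5/7 + x) (R(x) = 2/(x + (7 - 54/7)) = 2/(x - 5/7) = 2/(-5/7 + x))
-38476 - R(208) = -38476 - 14/(-5 + 7*208) = -38476 - 14/(-5 + 1456) = -38476 - 14/1451 = -55828690/1451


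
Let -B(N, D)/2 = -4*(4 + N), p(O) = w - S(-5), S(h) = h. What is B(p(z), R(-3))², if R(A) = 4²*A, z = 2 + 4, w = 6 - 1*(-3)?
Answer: 20736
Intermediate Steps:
w = 9 (w = 6 + 3 = 9)
z = 6
p(O) = 14 (p(O) = 9 - 1*(-5) = 9 + 5 = 14)
R(A) = 16*A
B(N, D) = 32 + 8*N (B(N, D) = -(-8)*(4 + N) = -2*(-16 - 4*N) = 32 + 8*N)
B(p(z), R(-3))² = (32 + 8*14)² = (32 + 112)² = 144² = 20736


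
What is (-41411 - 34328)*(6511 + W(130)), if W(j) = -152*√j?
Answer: -493136629 + 11512328*√130 ≈ -3.6188e+8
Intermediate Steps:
(-41411 - 34328)*(6511 + W(130)) = (-41411 - 34328)*(6511 - 152*√130) = -75739*(6511 - 152*√130) = -493136629 + 11512328*√130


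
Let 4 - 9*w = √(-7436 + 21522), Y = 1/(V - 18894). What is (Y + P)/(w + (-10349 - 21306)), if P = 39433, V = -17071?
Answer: -1212103952655012/973007513415725 + 4254623532*√14086/973007513415725 ≈ -1.2452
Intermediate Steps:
Y = -1/35965 (Y = 1/(-17071 - 18894) = 1/(-35965) = -1/35965 ≈ -2.7805e-5)
w = 4/9 - √14086/9 (w = 4/9 - √(-7436 + 21522)/9 = 4/9 - √14086/9 ≈ -12.743)
(Y + P)/(w + (-10349 - 21306)) = (-1/35965 + 39433)/((4/9 - √14086/9) + (-10349 - 21306)) = 1418207844/(35965*((4/9 - √14086/9) - 31655)) = 1418207844/(35965*(-284891/9 - √14086/9))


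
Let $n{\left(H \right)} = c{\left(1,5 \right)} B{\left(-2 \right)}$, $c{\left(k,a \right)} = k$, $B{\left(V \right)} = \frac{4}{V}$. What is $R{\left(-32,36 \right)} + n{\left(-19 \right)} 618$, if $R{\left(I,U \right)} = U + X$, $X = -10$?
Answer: $-1210$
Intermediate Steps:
$R{\left(I,U \right)} = -10 + U$ ($R{\left(I,U \right)} = U - 10 = -10 + U$)
$n{\left(H \right)} = -2$ ($n{\left(H \right)} = 1 \frac{4}{-2} = 1 \cdot 4 \left(- \frac{1}{2}\right) = 1 \left(-2\right) = -2$)
$R{\left(-32,36 \right)} + n{\left(-19 \right)} 618 = \left(-10 + 36\right) - 1236 = 26 - 1236 = -1210$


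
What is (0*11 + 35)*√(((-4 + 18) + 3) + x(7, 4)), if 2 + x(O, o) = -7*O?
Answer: 35*I*√34 ≈ 204.08*I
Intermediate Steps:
x(O, o) = -2 - 7*O
(0*11 + 35)*√(((-4 + 18) + 3) + x(7, 4)) = (0*11 + 35)*√(((-4 + 18) + 3) + (-2 - 7*7)) = (0 + 35)*√((14 + 3) + (-2 - 49)) = 35*√(17 - 51) = 35*√(-34) = 35*(I*√34) = 35*I*√34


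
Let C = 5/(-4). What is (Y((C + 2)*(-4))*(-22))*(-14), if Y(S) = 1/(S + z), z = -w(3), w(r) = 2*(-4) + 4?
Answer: 308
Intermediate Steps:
w(r) = -4 (w(r) = -8 + 4 = -4)
z = 4 (z = -1*(-4) = 4)
C = -5/4 (C = 5*(-¼) = -5/4 ≈ -1.2500)
Y(S) = 1/(4 + S) (Y(S) = 1/(S + 4) = 1/(4 + S))
(Y((C + 2)*(-4))*(-22))*(-14) = (-22/(4 + (-5/4 + 2)*(-4)))*(-14) = (-22/(4 + (¾)*(-4)))*(-14) = (-22/(4 - 3))*(-14) = (-22/1)*(-14) = (1*(-22))*(-14) = -22*(-14) = 308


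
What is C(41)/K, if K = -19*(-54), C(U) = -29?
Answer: -29/1026 ≈ -0.028265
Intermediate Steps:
K = 1026
C(41)/K = -29/1026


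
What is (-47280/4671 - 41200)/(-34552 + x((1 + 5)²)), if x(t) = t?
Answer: 16041040/13435353 ≈ 1.1939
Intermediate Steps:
(-47280/4671 - 41200)/(-34552 + x((1 + 5)²)) = (-47280/4671 - 41200)/(-34552 + (1 + 5)²) = (-47280*1/4671 - 41200)/(-34552 + 6²) = (-15760/1557 - 41200)/(-34552 + 36) = -64164160/1557/(-34516) = -64164160/1557*(-1/34516) = 16041040/13435353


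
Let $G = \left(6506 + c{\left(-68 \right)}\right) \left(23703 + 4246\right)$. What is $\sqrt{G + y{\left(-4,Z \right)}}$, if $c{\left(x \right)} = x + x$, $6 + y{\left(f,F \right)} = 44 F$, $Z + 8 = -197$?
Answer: $2 \sqrt{44506526} \approx 13343.0$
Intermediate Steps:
$Z = -205$ ($Z = -8 - 197 = -205$)
$y{\left(f,F \right)} = -6 + 44 F$
$c{\left(x \right)} = 2 x$
$G = 178035130$ ($G = \left(6506 + 2 \left(-68\right)\right) \left(23703 + 4246\right) = \left(6506 - 136\right) 27949 = 6370 \cdot 27949 = 178035130$)
$\sqrt{G + y{\left(-4,Z \right)}} = \sqrt{178035130 + \left(-6 + 44 \left(-205\right)\right)} = \sqrt{178035130 - 9026} = \sqrt{178026104} = 2 \sqrt{44506526}$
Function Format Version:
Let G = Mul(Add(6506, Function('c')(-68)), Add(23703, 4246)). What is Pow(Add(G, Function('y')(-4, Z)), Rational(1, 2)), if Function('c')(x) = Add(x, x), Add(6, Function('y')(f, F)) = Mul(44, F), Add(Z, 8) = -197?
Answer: Mul(2, Pow(44506526, Rational(1, 2))) ≈ 13343.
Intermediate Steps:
Z = -205 (Z = Add(-8, -197) = -205)
Function('y')(f, F) = Add(-6, Mul(44, F))
Function('c')(x) = Mul(2, x)
G = 178035130 (G = Mul(Add(6506, Mul(2, -68)), Add(23703, 4246)) = Mul(Add(6506, -136), 27949) = Mul(6370, 27949) = 178035130)
Pow(Add(G, Function('y')(-4, Z)), Rational(1, 2)) = Pow(Add(178035130, Add(-6, Mul(44, -205))), Rational(1, 2)) = Pow(Add(178035130, Add(-6, -9020)), Rational(1, 2)) = Pow(Add(178035130, -9026), Rational(1, 2)) = Pow(178026104, Rational(1, 2)) = Mul(2, Pow(44506526, Rational(1, 2)))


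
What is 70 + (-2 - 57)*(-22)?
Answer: 1368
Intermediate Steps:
70 + (-2 - 57)*(-22) = 70 - 59*(-22) = 70 + 1298 = 1368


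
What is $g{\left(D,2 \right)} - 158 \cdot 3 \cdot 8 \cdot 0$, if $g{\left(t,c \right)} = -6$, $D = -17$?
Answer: $-6$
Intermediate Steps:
$g{\left(D,2 \right)} - 158 \cdot 3 \cdot 8 \cdot 0 = -6 - 158 \cdot 3 \cdot 8 \cdot 0 = -6 - 158 \cdot 24 \cdot 0 = -6 - 0 = -6 + 0 = -6$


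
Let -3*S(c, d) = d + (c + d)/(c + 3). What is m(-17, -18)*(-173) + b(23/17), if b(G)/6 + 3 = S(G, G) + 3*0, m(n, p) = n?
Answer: 1836083/629 ≈ 2919.1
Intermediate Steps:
S(c, d) = -d/3 - (c + d)/(3*(3 + c)) (S(c, d) = -(d + (c + d)/(c + 3))/3 = -(d + (c + d)/(3 + c))/3 = -d/3 - (c + d)/(3*(3 + c)))
b(G) = -18 + 2*(-G² - 5*G)/(3 + G) (b(G) = -18 + 6*((-G - 4*G - G*G)/(3*(3 + G)) + 3*0) = -18 + 6*((-G - 4*G - G²)/(3*(3 + G)) + 0) = -18 + 6*((-G² - 5*G)/(3*(3 + G)) + 0) = -18 + 6*((-G² - 5*G)/(3*(3 + G))) = -18 + 2*(-G² - 5*G)/(3 + G))
m(-17, -18)*(-173) + b(23/17) = -17*(-173) + 2*(-27 - (23/17)² - 322/17)/(3 + 23/17) = 2941 + 2*(-27 - (23*(1/17))² - 322/17)/(3 + 23*(1/17)) = 2941 + 2*(-27 - (23/17)² - 14*23/17)/(3 + 23/17) = 2941 + 2*(-27 - 1*529/289 - 322/17)/(74/17) = 2941 + 2*(17/74)*(-27 - 529/289 - 322/17) = 2941 + 2*(17/74)*(-13806/289) = 2941 - 13806/629 = 1836083/629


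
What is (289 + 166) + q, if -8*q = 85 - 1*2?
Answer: 3557/8 ≈ 444.63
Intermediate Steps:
q = -83/8 (q = -(85 - 1*2)/8 = -(85 - 2)/8 = -⅛*83 = -83/8 ≈ -10.375)
(289 + 166) + q = (289 + 166) - 83/8 = 455 - 83/8 = 3557/8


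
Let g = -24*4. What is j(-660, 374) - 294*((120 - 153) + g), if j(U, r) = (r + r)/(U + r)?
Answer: 493004/13 ≈ 37923.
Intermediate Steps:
j(U, r) = 2*r/(U + r) (j(U, r) = (2*r)/(U + r) = 2*r/(U + r))
g = -96
j(-660, 374) - 294*((120 - 153) + g) = 2*374/(-660 + 374) - 294*((120 - 153) - 96) = 2*374/(-286) - 294*(-33 - 96) = 2*374*(-1/286) - 294*(-129) = -34/13 - 1*(-37926) = -34/13 + 37926 = 493004/13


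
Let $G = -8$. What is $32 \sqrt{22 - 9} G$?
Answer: $- 256 \sqrt{13} \approx -923.02$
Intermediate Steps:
$32 \sqrt{22 - 9} G = 32 \sqrt{22 - 9} \left(-8\right) = 32 \sqrt{13} \left(-8\right) = - 256 \sqrt{13}$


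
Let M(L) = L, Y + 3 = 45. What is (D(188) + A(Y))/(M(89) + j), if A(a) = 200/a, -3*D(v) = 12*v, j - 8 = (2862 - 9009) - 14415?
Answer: 15692/429765 ≈ 0.036513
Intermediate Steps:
Y = 42 (Y = -3 + 45 = 42)
j = -20554 (j = 8 + ((2862 - 9009) - 14415) = 8 + (-6147 - 14415) = 8 - 20562 = -20554)
D(v) = -4*v
(D(188) + A(Y))/(M(89) + j) = (-4*188 + 200/42)/(89 - 20554) = (-752 + 200*(1/42))/(-20465) = (-752 + 100/21)*(-1/20465) = -15692/21*(-1/20465) = 15692/429765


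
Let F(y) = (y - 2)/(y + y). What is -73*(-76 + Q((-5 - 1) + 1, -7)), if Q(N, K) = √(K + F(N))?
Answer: 5548 - 219*I*√70/10 ≈ 5548.0 - 183.23*I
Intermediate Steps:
F(y) = (-2 + y)/(2*y) (F(y) = (-2 + y)/((2*y)) = (-2 + y)*(1/(2*y)) = (-2 + y)/(2*y))
Q(N, K) = √(K + (-2 + N)/(2*N))
-73*(-76 + Q((-5 - 1) + 1, -7)) = -73*(-76 + √(2 - 4/((-5 - 1) + 1) + 4*(-7))/2) = -73*(-76 + √(2 - 4/(-6 + 1) - 28)/2) = -73*(-76 + √(2 - 4/(-5) - 28)/2) = -73*(-76 + √(2 - 4*(-⅕) - 28)/2) = -73*(-76 + √(2 + ⅘ - 28)/2) = -73*(-76 + √(-126/5)/2) = -73*(-76 + (3*I*√70/5)/2) = -73*(-76 + 3*I*√70/10) = 5548 - 219*I*√70/10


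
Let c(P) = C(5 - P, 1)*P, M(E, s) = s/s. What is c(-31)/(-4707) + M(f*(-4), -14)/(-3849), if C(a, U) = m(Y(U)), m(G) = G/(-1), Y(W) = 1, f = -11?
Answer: -41342/6039081 ≈ -0.0068457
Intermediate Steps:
m(G) = -G (m(G) = G*(-1) = -G)
C(a, U) = -1 (C(a, U) = -1*1 = -1)
M(E, s) = 1
c(P) = -P
c(-31)/(-4707) + M(f*(-4), -14)/(-3849) = -1*(-31)/(-4707) + 1/(-3849) = 31*(-1/4707) + 1*(-1/3849) = -31/4707 - 1/3849 = -41342/6039081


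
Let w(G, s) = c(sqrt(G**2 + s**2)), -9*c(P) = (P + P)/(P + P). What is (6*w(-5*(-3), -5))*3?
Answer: -2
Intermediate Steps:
c(P) = -1/9 (c(P) = -(P + P)/(9*(P + P)) = -2*P/(9*(2*P)) = -2*P*1/(2*P)/9 = -1/9*1 = -1/9)
w(G, s) = -1/9
(6*w(-5*(-3), -5))*3 = (6*(-1/9))*3 = -2/3*3 = -2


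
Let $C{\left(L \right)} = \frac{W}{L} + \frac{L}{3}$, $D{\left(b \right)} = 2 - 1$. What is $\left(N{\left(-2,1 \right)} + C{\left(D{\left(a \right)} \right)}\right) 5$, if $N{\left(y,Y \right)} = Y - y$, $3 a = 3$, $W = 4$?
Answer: $\frac{110}{3} \approx 36.667$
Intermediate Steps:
$a = 1$ ($a = \frac{1}{3} \cdot 3 = 1$)
$D{\left(b \right)} = 1$
$C{\left(L \right)} = \frac{4}{L} + \frac{L}{3}$
$\left(N{\left(-2,1 \right)} + C{\left(D{\left(a \right)} \right)}\right) 5 = \left(\left(1 - -2\right) + \left(\frac{4}{1} + \frac{1}{3} \cdot 1\right)\right) 5 = \left(\left(1 + 2\right) + \left(4 \cdot 1 + \frac{1}{3}\right)\right) 5 = \left(3 + \left(4 + \frac{1}{3}\right)\right) 5 = \left(3 + \frac{13}{3}\right) 5 = \frac{22}{3} \cdot 5 = \frac{110}{3}$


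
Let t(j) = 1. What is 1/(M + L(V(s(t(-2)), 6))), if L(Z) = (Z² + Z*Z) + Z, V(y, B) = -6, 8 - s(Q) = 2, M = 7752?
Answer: 1/7818 ≈ 0.00012791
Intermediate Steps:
s(Q) = 6 (s(Q) = 8 - 1*2 = 8 - 2 = 6)
L(Z) = Z + 2*Z² (L(Z) = (Z² + Z²) + Z = 2*Z² + Z = Z + 2*Z²)
1/(M + L(V(s(t(-2)), 6))) = 1/(7752 - 6*(1 + 2*(-6))) = 1/(7752 - 6*(1 - 12)) = 1/(7752 - 6*(-11)) = 1/(7752 + 66) = 1/7818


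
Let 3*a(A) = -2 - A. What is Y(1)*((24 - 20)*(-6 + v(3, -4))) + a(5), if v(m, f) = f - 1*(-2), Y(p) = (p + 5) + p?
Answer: -679/3 ≈ -226.33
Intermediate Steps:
a(A) = -⅔ - A/3 (a(A) = (-2 - A)/3 = -⅔ - A/3)
Y(p) = 5 + 2*p (Y(p) = (5 + p) + p = 5 + 2*p)
v(m, f) = 2 + f (v(m, f) = f + 2 = 2 + f)
Y(1)*((24 - 20)*(-6 + v(3, -4))) + a(5) = (5 + 2*1)*((24 - 20)*(-6 + (2 - 4))) + (-⅔ - ⅓*5) = (5 + 2)*(4*(-6 - 2)) + (-⅔ - 5/3) = 7*(4*(-8)) - 7/3 = 7*(-32) - 7/3 = -224 - 7/3 = -679/3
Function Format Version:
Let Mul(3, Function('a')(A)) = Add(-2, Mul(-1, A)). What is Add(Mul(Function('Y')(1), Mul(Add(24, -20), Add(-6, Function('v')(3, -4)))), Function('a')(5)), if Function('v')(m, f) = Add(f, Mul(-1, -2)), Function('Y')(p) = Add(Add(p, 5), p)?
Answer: Rational(-679, 3) ≈ -226.33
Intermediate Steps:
Function('a')(A) = Add(Rational(-2, 3), Mul(Rational(-1, 3), A)) (Function('a')(A) = Mul(Rational(1, 3), Add(-2, Mul(-1, A))) = Add(Rational(-2, 3), Mul(Rational(-1, 3), A)))
Function('Y')(p) = Add(5, Mul(2, p)) (Function('Y')(p) = Add(Add(5, p), p) = Add(5, Mul(2, p)))
Function('v')(m, f) = Add(2, f) (Function('v')(m, f) = Add(f, 2) = Add(2, f))
Add(Mul(Function('Y')(1), Mul(Add(24, -20), Add(-6, Function('v')(3, -4)))), Function('a')(5)) = Add(Mul(Add(5, Mul(2, 1)), Mul(Add(24, -20), Add(-6, Add(2, -4)))), Add(Rational(-2, 3), Mul(Rational(-1, 3), 5))) = Add(Mul(Add(5, 2), Mul(4, Add(-6, -2))), Add(Rational(-2, 3), Rational(-5, 3))) = Add(Mul(7, Mul(4, -8)), Rational(-7, 3)) = Add(Mul(7, -32), Rational(-7, 3)) = Add(-224, Rational(-7, 3)) = Rational(-679, 3)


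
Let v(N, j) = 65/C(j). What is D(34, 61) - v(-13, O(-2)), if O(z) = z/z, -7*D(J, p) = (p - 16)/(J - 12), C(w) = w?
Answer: -10055/154 ≈ -65.292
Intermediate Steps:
D(J, p) = -(-16 + p)/(7*(-12 + J)) (D(J, p) = -(p - 16)/(7*(J - 12)) = -(-16 + p)/(7*(-12 + J)))
O(z) = 1
v(N, j) = 65/j
D(34, 61) - v(-13, O(-2)) = (16 - 1*61)/(7*(-12 + 34)) - 65/1 = (1/7)*(16 - 61)/22 - 65 = (1/7)*(1/22)*(-45) - 1*65 = -45/154 - 65 = -10055/154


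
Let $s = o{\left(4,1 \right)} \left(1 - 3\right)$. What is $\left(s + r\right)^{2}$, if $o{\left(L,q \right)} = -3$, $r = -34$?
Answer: $784$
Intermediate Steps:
$s = 6$ ($s = - 3 \left(1 - 3\right) = \left(-3\right) \left(-2\right) = 6$)
$\left(s + r\right)^{2} = \left(6 - 34\right)^{2} = \left(-28\right)^{2} = 784$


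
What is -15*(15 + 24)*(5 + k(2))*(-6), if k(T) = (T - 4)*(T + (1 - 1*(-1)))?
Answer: -10530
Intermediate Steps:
k(T) = (-4 + T)*(2 + T) (k(T) = (-4 + T)*(T + (1 + 1)) = (-4 + T)*(T + 2) = (-4 + T)*(2 + T))
-15*(15 + 24)*(5 + k(2))*(-6) = -15*(15 + 24)*(5 + (-8 + 2**2 - 2*2))*(-6) = -585*(5 + (-8 + 4 - 4))*(-6) = -585*(5 - 8)*(-6) = -585*(-3)*(-6) = -15*(-117)*(-6) = 1755*(-6) = -10530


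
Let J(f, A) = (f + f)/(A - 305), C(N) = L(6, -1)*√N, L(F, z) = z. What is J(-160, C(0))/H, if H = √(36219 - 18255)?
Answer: 32*√499/91317 ≈ 0.0078280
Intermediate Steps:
C(N) = -√N
J(f, A) = 2*f/(-305 + A) (J(f, A) = (2*f)/(-305 + A) = 2*f/(-305 + A))
H = 6*√499 (H = √17964 = 6*√499 ≈ 134.03)
J(-160, C(0))/H = (2*(-160)/(-305 - √0))/((6*√499)) = (2*(-160)/(-305 - 1*0))*(√499/2994) = (2*(-160)/(-305 + 0))*(√499/2994) = (2*(-160)/(-305))*(√499/2994) = (2*(-160)*(-1/305))*(√499/2994) = 64*(√499/2994)/61 = 32*√499/91317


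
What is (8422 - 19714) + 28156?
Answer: 16864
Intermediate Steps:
(8422 - 19714) + 28156 = -11292 + 28156 = 16864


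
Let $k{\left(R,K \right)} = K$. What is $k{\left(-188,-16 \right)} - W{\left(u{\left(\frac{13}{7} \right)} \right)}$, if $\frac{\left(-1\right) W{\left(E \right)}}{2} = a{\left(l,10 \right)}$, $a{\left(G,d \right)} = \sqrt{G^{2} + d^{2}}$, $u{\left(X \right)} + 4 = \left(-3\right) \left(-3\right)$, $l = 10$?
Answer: $-16 + 20 \sqrt{2} \approx 12.284$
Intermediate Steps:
$u{\left(X \right)} = 5$ ($u{\left(X \right)} = -4 - -9 = -4 + 9 = 5$)
$W{\left(E \right)} = - 20 \sqrt{2}$ ($W{\left(E \right)} = - 2 \sqrt{10^{2} + 10^{2}} = - 2 \sqrt{100 + 100} = - 2 \sqrt{200} = - 2 \cdot 10 \sqrt{2} = - 20 \sqrt{2}$)
$k{\left(-188,-16 \right)} - W{\left(u{\left(\frac{13}{7} \right)} \right)} = -16 - - 20 \sqrt{2} = -16 + 20 \sqrt{2}$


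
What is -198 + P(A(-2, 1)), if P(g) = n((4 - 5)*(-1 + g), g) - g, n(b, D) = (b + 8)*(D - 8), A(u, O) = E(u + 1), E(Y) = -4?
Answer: -350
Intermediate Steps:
A(u, O) = -4
n(b, D) = (-8 + D)*(8 + b) (n(b, D) = (8 + b)*(-8 + D) = (-8 + D)*(8 + b))
P(g) = -72 + 15*g + g*(1 - g) (P(g) = (-64 - 8*(4 - 5)*(-1 + g) + 8*g + g*((4 - 5)*(-1 + g))) - g = (-64 - (-8)*(-1 + g) + 8*g + g*(-(-1 + g))) - g = (-64 - 8*(1 - g) + 8*g + g*(1 - g)) - g = (-64 + (-8 + 8*g) + 8*g + g*(1 - g)) - g = (-72 + 16*g + g*(1 - g)) - g = -72 + 15*g + g*(1 - g))
-198 + P(A(-2, 1)) = -198 + (-72 - 1*(-4)² + 16*(-4)) = -198 + (-72 - 1*16 - 64) = -198 + (-72 - 16 - 64) = -198 - 152 = -350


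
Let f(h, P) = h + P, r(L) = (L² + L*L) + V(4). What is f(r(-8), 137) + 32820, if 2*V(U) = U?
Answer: 33087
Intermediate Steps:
V(U) = U/2
r(L) = 2 + 2*L² (r(L) = (L² + L*L) + (½)*4 = (L² + L²) + 2 = 2*L² + 2 = 2 + 2*L²)
f(h, P) = P + h
f(r(-8), 137) + 32820 = (137 + (2 + 2*(-8)²)) + 32820 = (137 + (2 + 2*64)) + 32820 = (137 + (2 + 128)) + 32820 = (137 + 130) + 32820 = 267 + 32820 = 33087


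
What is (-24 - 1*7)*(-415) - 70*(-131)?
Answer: 22035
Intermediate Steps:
(-24 - 1*7)*(-415) - 70*(-131) = (-24 - 7)*(-415) - 1*(-9170) = -31*(-415) + 9170 = 12865 + 9170 = 22035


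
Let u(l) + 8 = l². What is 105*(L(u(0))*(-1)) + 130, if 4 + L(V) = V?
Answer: 1390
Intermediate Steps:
u(l) = -8 + l²
L(V) = -4 + V
105*(L(u(0))*(-1)) + 130 = 105*((-4 + (-8 + 0²))*(-1)) + 130 = 105*((-4 + (-8 + 0))*(-1)) + 130 = 105*((-4 - 8)*(-1)) + 130 = 105*(-12*(-1)) + 130 = 105*12 + 130 = 1260 + 130 = 1390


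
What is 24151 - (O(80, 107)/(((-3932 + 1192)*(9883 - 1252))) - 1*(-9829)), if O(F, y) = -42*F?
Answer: 806428846/56307 ≈ 14322.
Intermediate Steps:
24151 - (O(80, 107)/(((-3932 + 1192)*(9883 - 1252))) - 1*(-9829)) = 24151 - ((-42*80)/(((-3932 + 1192)*(9883 - 1252))) - 1*(-9829)) = 24151 - (-3360/((-2740*8631)) + 9829) = 24151 - (-3360/(-23648940) + 9829) = 24151 - (-3360*(-1/23648940) + 9829) = 24151 - (8/56307 + 9829) = 24151 - 1*553441511/56307 = 24151 - 553441511/56307 = 806428846/56307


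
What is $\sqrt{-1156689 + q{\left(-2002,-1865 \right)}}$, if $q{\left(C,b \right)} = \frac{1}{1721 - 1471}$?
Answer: $\frac{i \sqrt{2891722490}}{50} \approx 1075.5 i$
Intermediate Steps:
$q{\left(C,b \right)} = \frac{1}{250}$
$\sqrt{-1156689 + q{\left(-2002,-1865 \right)}} = \sqrt{-1156689 + \frac{1}{250}} = \sqrt{- \frac{289172249}{250}} = \frac{i \sqrt{2891722490}}{50}$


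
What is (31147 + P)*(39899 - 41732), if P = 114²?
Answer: -80914119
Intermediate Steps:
P = 12996
(31147 + P)*(39899 - 41732) = (31147 + 12996)*(39899 - 41732) = 44143*(-1833) = -80914119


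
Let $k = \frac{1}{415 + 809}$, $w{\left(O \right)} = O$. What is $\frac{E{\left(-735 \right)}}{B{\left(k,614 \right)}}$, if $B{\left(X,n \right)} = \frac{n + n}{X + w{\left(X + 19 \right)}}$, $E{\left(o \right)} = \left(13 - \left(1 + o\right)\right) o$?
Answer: $- \frac{709427145}{83504} \approx -8495.7$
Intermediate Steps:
$E{\left(o \right)} = o \left(12 - o\right)$ ($E{\left(o \right)} = \left(12 - o\right) o = o \left(12 - o\right)$)
$k = \frac{1}{1224} \approx 0.00081699$
$B{\left(X,n \right)} = \frac{2 n}{19 + 2 X}$ ($B{\left(X,n \right)} = \frac{n + n}{X + \left(X + 19\right)} = \frac{2 n}{X + \left(19 + X\right)} = \frac{2 n}{19 + 2 X}$)
$\frac{E{\left(-735 \right)}}{B{\left(k,614 \right)}} = \frac{\left(-735\right) \left(12 - -735\right)}{2 \cdot 614 \frac{1}{19 + 2 \cdot \frac{1}{1224}}} = \frac{\left(-735\right) \left(12 + 735\right)}{2 \cdot 614 \frac{1}{19 + \frac{1}{612}}} = \frac{\left(-735\right) 747}{2 \cdot 614 \frac{1}{\frac{11629}{612}}} = - \frac{549045}{2 \cdot 614 \cdot \frac{612}{11629}} = - \frac{549045}{\frac{751536}{11629}} = \left(-549045\right) \frac{11629}{751536} = - \frac{709427145}{83504}$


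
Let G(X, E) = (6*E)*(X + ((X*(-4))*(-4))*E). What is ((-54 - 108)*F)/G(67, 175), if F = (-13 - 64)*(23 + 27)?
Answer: 594/187667 ≈ 0.0031652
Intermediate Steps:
F = -3850 (F = -77*50 = -3850)
G(X, E) = 6*E*(X + 16*E*X) (G(X, E) = (6*E)*(X + (-4*X*(-4))*E) = (6*E)*(X + (16*X)*E) = (6*E)*(X + 16*E*X) = 6*E*(X + 16*E*X))
((-54 - 108)*F)/G(67, 175) = ((-54 - 108)*(-3850))/((6*175*67*(1 + 16*175))) = (-162*(-3850))/((6*175*67*(1 + 2800))) = 623700/((6*175*67*2801)) = 623700/197050350 = 623700*(1/197050350) = 594/187667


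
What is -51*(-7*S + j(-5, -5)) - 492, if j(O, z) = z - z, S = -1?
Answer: -849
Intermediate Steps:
j(O, z) = 0
-51*(-7*S + j(-5, -5)) - 492 = -51*(-7*(-1) + 0) - 492 = -51*(7 + 0) - 492 = -51*7 - 492 = -357 - 492 = -849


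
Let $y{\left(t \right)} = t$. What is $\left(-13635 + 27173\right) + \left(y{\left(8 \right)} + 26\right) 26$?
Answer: $14422$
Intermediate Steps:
$\left(-13635 + 27173\right) + \left(y{\left(8 \right)} + 26\right) 26 = \left(-13635 + 27173\right) + \left(8 + 26\right) 26 = 13538 + 34 \cdot 26 = 13538 + 884 = 14422$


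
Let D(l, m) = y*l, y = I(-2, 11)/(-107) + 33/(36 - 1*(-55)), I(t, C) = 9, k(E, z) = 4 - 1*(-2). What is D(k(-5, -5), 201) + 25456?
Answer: 247881344/9737 ≈ 25458.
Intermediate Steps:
k(E, z) = 6 (k(E, z) = 4 + 2 = 6)
y = 2712/9737 (y = 9/(-107) + 33/(36 - 1*(-55)) = 9*(-1/107) + 33/(36 + 55) = -9/107 + 33/91 = 2712/9737 ≈ 0.27853)
D(l, m) = 2712*l/9737
D(k(-5, -5), 201) + 25456 = (2712/9737)*6 + 25456 = 16272/9737 + 25456 = 247881344/9737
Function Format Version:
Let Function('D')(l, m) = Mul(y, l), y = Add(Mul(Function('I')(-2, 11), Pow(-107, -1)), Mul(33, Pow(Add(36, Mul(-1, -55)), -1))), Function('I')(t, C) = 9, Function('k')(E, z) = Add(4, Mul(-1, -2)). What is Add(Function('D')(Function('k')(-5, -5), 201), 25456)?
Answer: Rational(247881344, 9737) ≈ 25458.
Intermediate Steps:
Function('k')(E, z) = 6 (Function('k')(E, z) = Add(4, 2) = 6)
y = Rational(2712, 9737) (y = Add(Mul(9, Pow(-107, -1)), Mul(33, Pow(Add(36, Mul(-1, -55)), -1))) = Add(Mul(9, Rational(-1, 107)), Mul(33, Pow(Add(36, 55), -1))) = Add(Rational(-9, 107), Mul(33, Pow(91, -1))) = Add(Rational(-9, 107), Mul(33, Rational(1, 91))) = Add(Rational(-9, 107), Rational(33, 91)) = Rational(2712, 9737) ≈ 0.27853)
Function('D')(l, m) = Mul(Rational(2712, 9737), l)
Add(Function('D')(Function('k')(-5, -5), 201), 25456) = Add(Mul(Rational(2712, 9737), 6), 25456) = Add(Rational(16272, 9737), 25456) = Rational(247881344, 9737)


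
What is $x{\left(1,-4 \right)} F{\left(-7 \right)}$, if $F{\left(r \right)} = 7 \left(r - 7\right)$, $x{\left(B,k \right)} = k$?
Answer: $392$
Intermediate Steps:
$F{\left(r \right)} = -49 + 7 r$ ($F{\left(r \right)} = 7 \left(-7 + r\right) = -49 + 7 r$)
$x{\left(1,-4 \right)} F{\left(-7 \right)} = - 4 \left(-49 + 7 \left(-7\right)\right) = - 4 \left(-49 - 49\right) = \left(-4\right) \left(-98\right) = 392$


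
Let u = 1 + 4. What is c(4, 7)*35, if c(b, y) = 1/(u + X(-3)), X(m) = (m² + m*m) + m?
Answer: 7/4 ≈ 1.7500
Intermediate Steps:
u = 5
X(m) = m + 2*m² (X(m) = (m² + m²) + m = 2*m² + m = m + 2*m²)
c(b, y) = 1/20 (c(b, y) = 1/(5 - 3*(1 + 2*(-3))) = 1/(5 - 3*(1 - 6)) = 1/(5 - 3*(-5)) = 1/(5 + 15) = 1/20)
c(4, 7)*35 = (1/20)*35 = 7/4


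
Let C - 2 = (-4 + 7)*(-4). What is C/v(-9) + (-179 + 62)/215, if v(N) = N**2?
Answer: -11627/17415 ≈ -0.66764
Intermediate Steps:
C = -10 (C = 2 + (-4 + 7)*(-4) = 2 + 3*(-4) = 2 - 12 = -10)
C/v(-9) + (-179 + 62)/215 = -10/((-9)**2) + (-179 + 62)/215 = -10/81 - 117*1/215 = -10*1/81 - 117/215 = -10/81 - 117/215 = -11627/17415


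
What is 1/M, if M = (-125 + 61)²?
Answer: 1/4096 ≈ 0.00024414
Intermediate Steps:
M = 4096 (M = (-64)² = 4096)
1/M = 1/4096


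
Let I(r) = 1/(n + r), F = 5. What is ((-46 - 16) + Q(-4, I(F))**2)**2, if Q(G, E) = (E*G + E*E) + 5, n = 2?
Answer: 10269390244/5764801 ≈ 1781.4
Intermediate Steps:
I(r) = 1/(2 + r)
Q(G, E) = 5 + E**2 + E*G (Q(G, E) = (E*G + E**2) + 5 = (E**2 + E*G) + 5 = 5 + E**2 + E*G)
((-46 - 16) + Q(-4, I(F))**2)**2 = ((-46 - 16) + (5 + (1/(2 + 5))**2 - 4/(2 + 5))**2)**2 = (-62 + (5 + (1/7)**2 - 4/7)**2)**2 = (-62 + (5 + (1/7)**2 + (1/7)*(-4))**2)**2 = (-62 + (5 + 1/49 - 4/7)**2)**2 = (-62 + (218/49)**2)**2 = (-62 + 47524/2401)**2 = (-101338/2401)**2 = 10269390244/5764801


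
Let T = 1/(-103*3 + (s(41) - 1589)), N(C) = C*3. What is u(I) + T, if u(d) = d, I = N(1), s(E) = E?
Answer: 5570/1857 ≈ 2.9995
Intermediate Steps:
N(C) = 3*C
I = 3 (I = 3*1 = 3)
T = -1/1857 (T = 1/(-103*3 + (41 - 1589)) = 1/(-309 - 1548) = 1/(-1857) = -1/1857 ≈ -0.00053850)
u(I) + T = 3 - 1/1857 = 5570/1857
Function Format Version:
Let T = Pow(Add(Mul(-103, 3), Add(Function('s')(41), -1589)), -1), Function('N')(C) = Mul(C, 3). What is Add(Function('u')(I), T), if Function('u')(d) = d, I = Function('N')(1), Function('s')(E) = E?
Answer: Rational(5570, 1857) ≈ 2.9995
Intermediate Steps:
Function('N')(C) = Mul(3, C)
I = 3 (I = Mul(3, 1) = 3)
T = Rational(-1, 1857) (T = Pow(Add(Mul(-103, 3), Add(41, -1589)), -1) = Pow(Add(-309, -1548), -1) = Pow(-1857, -1) = Rational(-1, 1857) ≈ -0.00053850)
Add(Function('u')(I), T) = Add(3, Rational(-1, 1857)) = Rational(5570, 1857)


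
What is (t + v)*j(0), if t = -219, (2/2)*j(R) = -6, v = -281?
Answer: 3000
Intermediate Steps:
j(R) = -6
(t + v)*j(0) = (-219 - 281)*(-6) = -500*(-6) = 3000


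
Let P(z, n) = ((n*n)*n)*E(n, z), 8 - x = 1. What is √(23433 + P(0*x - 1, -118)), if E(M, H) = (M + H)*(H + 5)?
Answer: √782106665 ≈ 27966.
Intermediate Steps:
x = 7 (x = 8 - 1*1 = 8 - 1 = 7)
E(M, H) = (5 + H)*(H + M) (E(M, H) = (H + M)*(5 + H) = (5 + H)*(H + M))
P(z, n) = n³*(z² + 5*n + 5*z + n*z) (P(z, n) = ((n*n)*n)*(z² + 5*z + 5*n + z*n) = (n²*n)*(z² + 5*z + 5*n + n*z) = n³*(z² + 5*n + 5*z + n*z))
√(23433 + P(0*x - 1, -118)) = √(23433 + (-118)³*((0*7 - 1)² + 5*(-118) + 5*(0*7 - 1) - 118*(0*7 - 1))) = √(23433 - 1643032*((0 - 1)² - 590 + 5*(0 - 1) - 118*(0 - 1))) = √(23433 - 1643032*((-1)² - 590 + 5*(-1) - 118*(-1))) = √(23433 - 1643032*(1 - 590 - 5 + 118)) = √(23433 - 1643032*(-476)) = √(23433 + 782083232) = √782106665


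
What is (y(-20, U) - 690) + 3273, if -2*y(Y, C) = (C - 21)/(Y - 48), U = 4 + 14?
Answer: 351285/136 ≈ 2583.0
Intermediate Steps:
U = 18
y(Y, C) = -(-21 + C)/(2*(-48 + Y)) (y(Y, C) = -(C - 21)/(2*(Y - 48)) = -(-21 + C)/(2*(-48 + Y)))
(y(-20, U) - 690) + 3273 = ((21 - 1*18)/(2*(-48 - 20)) - 690) + 3273 = ((½)*(21 - 18)/(-68) - 690) + 3273 = ((½)*(-1/68)*3 - 690) + 3273 = (-3/136 - 690) + 3273 = -93843/136 + 3273 = 351285/136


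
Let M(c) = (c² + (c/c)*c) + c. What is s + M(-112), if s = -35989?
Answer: -23669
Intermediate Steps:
M(c) = c² + 2*c (M(c) = (c² + 1*c) + c = (c² + c) + c = (c + c²) + c = c² + 2*c)
s + M(-112) = -35989 - 112*(2 - 112) = -35989 - 112*(-110) = -35989 + 12320 = -23669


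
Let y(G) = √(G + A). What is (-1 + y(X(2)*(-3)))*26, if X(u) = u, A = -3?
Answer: -26 + 78*I ≈ -26.0 + 78.0*I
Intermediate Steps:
y(G) = √(-3 + G) (y(G) = √(G - 3) = √(-3 + G))
(-1 + y(X(2)*(-3)))*26 = (-1 + √(-3 + 2*(-3)))*26 = (-1 + √(-3 - 6))*26 = (-1 + √(-9))*26 = (-1 + 3*I)*26 = -26 + 78*I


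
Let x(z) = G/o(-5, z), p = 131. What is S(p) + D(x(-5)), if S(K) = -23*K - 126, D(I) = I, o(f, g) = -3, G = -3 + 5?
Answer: -9419/3 ≈ -3139.7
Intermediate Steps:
G = 2
x(z) = -⅔ (x(z) = 2/(-3) = 2*(-⅓) = -⅔)
S(K) = -126 - 23*K
S(p) + D(x(-5)) = (-126 - 23*131) - ⅔ = (-126 - 3013) - ⅔ = -3139 - ⅔ = -9419/3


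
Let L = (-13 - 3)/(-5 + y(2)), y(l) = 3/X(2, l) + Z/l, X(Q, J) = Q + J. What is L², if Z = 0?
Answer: 4096/289 ≈ 14.173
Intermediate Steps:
X(Q, J) = J + Q
y(l) = 3/(2 + l) (y(l) = 3/(l + 2) + 0/l = 3/(2 + l) + 0 = 3/(2 + l))
L = 64/17 (L = (-13 - 3)/(-5 + 3/(2 + 2)) = -16/(-5 + 3/4) = -16/(-5 + 3*(¼)) = -16/(-5 + ¾) = -16/(-17/4) = -16*(-4/17) = 64/17 ≈ 3.7647)
L² = (64/17)² = 4096/289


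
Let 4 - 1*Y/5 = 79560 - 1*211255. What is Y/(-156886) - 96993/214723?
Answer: -156610865683/33687032578 ≈ -4.6490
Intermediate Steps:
Y = 658495 (Y = 20 - 5*(79560 - 1*211255) = 20 - 5*(79560 - 211255) = 20 - 5*(-131695) = 20 + 658475 = 658495)
Y/(-156886) - 96993/214723 = 658495/(-156886) - 96993/214723 = 658495*(-1/156886) - 96993*1/214723 = -658495/156886 - 96993/214723 = -156610865683/33687032578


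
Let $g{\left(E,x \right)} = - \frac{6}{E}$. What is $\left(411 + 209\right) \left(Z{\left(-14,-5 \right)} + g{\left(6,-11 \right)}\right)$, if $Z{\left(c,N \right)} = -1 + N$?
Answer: $-4340$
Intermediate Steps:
$\left(411 + 209\right) \left(Z{\left(-14,-5 \right)} + g{\left(6,-11 \right)}\right) = \left(411 + 209\right) \left(\left(-1 - 5\right) - \frac{6}{6}\right) = 620 \left(-6 - 1\right) = 620 \left(-7\right) = -4340$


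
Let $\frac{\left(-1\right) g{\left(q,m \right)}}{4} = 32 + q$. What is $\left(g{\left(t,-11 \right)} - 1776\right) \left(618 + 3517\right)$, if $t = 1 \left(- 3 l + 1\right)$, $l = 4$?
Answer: $-7691100$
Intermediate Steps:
$t = -11$ ($t = 1 \left(\left(-3\right) 4 + 1\right) = 1 \left(-12 + 1\right) = 1 \left(-11\right) = -11$)
$g{\left(q,m \right)} = -128 - 4 q$ ($g{\left(q,m \right)} = - 4 \left(32 + q\right) = -128 - 4 q$)
$\left(g{\left(t,-11 \right)} - 1776\right) \left(618 + 3517\right) = \left(\left(-128 - -44\right) - 1776\right) \left(618 + 3517\right) = \left(\left(-128 + 44\right) - 1776\right) 4135 = \left(-84 - 1776\right) 4135 = \left(-1860\right) 4135 = -7691100$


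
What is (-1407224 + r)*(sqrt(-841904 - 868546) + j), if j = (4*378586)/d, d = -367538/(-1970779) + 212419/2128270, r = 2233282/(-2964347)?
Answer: -26496084251810142645491228535200/3559739070149474367 - 62572537140150*I*sqrt(7602)/2964347 ≈ -7.4433e+12 - 1.8404e+9*I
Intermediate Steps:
r = -2233282/2964347 (r = 2233282*(-1/2964347) = -2233282/2964347 ≈ -0.75338)
d = 1200851003661/4194349822330 (d = -367538*(-1/1970779) + 212419*(1/2128270) = 367538/1970779 + 212419/2128270 = 1200851003661/4194349822330 ≈ 0.28630)
j = 6351688487346501520/1200851003661 (j = (4*378586)/(1200851003661/4194349822330) = 1514344*(4194349822330/1200851003661) = 6351688487346501520/1200851003661 ≈ 5.2893e+6)
(-1407224 + r)*(sqrt(-841904 - 868546) + j) = (-1407224 - 2233282/2964347)*(sqrt(-841904 - 868546) + 6351688487346501520/1200851003661) = -4171502476010*(sqrt(-1710450) + 6351688487346501520/1200851003661)/2964347 = -4171502476010*(15*I*sqrt(7602) + 6351688487346501520/1200851003661)/2964347 = -4171502476010*(6351688487346501520/1200851003661 + 15*I*sqrt(7602))/2964347 = -26496084251810142645491228535200/3559739070149474367 - 62572537140150*I*sqrt(7602)/2964347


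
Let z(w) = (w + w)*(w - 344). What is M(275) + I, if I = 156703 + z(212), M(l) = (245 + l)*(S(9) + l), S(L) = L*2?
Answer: 253095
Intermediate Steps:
S(L) = 2*L
z(w) = 2*w*(-344 + w) (z(w) = (2*w)*(-344 + w) = 2*w*(-344 + w))
M(l) = (18 + l)*(245 + l) (M(l) = (245 + l)*(2*9 + l) = (245 + l)*(18 + l) = (18 + l)*(245 + l))
I = 100735 (I = 156703 + 2*212*(-344 + 212) = 156703 + 2*212*(-132) = 156703 - 55968 = 100735)
M(275) + I = (4410 + 275**2 + 263*275) + 100735 = (4410 + 75625 + 72325) + 100735 = 152360 + 100735 = 253095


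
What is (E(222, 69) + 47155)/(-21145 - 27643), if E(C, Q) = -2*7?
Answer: -47141/48788 ≈ -0.96624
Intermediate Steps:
E(C, Q) = -14
(E(222, 69) + 47155)/(-21145 - 27643) = (-14 + 47155)/(-21145 - 27643) = 47141/(-48788) = 47141*(-1/48788) = -47141/48788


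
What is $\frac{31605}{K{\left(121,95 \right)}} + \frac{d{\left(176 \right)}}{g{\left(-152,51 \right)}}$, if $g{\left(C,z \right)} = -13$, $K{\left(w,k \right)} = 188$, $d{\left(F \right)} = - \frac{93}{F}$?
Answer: $\frac{18082431}{107536} \approx 168.15$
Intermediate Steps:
$\frac{31605}{K{\left(121,95 \right)}} + \frac{d{\left(176 \right)}}{g{\left(-152,51 \right)}} = \frac{31605}{188} + \frac{\left(-93\right) \frac{1}{176}}{-13} = 31605 \cdot \frac{1}{188} + \left(-93\right) \frac{1}{176} \left(- \frac{1}{13}\right) = \frac{31605}{188} - - \frac{93}{2288} = \frac{31605}{188} + \frac{93}{2288} = \frac{18082431}{107536}$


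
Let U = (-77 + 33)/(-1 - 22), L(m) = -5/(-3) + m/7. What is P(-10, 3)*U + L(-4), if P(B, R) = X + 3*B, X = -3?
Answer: -29963/483 ≈ -62.035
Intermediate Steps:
L(m) = 5/3 + m/7 (L(m) = -5*(-1/3) + m*(1/7) = 5/3 + m/7)
P(B, R) = -3 + 3*B
U = 44/23 (U = -44/(-23) = -44*(-1/23) = 44/23 ≈ 1.9130)
P(-10, 3)*U + L(-4) = (-3 + 3*(-10))*(44/23) + (5/3 + (1/7)*(-4)) = (-3 - 30)*(44/23) + (5/3 - 4/7) = -33*44/23 + 23/21 = -1452/23 + 23/21 = -29963/483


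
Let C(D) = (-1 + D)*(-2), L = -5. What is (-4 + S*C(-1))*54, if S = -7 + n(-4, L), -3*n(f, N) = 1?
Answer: -1800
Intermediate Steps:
n(f, N) = -⅓ (n(f, N) = -⅓*1 = -⅓)
C(D) = 2 - 2*D
S = -22/3 (S = -7 - ⅓ = -22/3 ≈ -7.3333)
(-4 + S*C(-1))*54 = (-4 - 22*(2 - 2*(-1))/3)*54 = (-4 - 22*(2 + 2)/3)*54 = (-4 - 22/3*4)*54 = (-4 - 88/3)*54 = -100/3*54 = -1800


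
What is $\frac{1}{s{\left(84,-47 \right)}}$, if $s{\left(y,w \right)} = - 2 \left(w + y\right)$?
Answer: $- \frac{1}{74} \approx -0.013514$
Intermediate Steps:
$s{\left(y,w \right)} = - 2 w - 2 y$
$\frac{1}{s{\left(84,-47 \right)}} = \frac{1}{\left(-2\right) \left(-47\right) - 168} = \frac{1}{94 - 168} = \frac{1}{-74} = - \frac{1}{74}$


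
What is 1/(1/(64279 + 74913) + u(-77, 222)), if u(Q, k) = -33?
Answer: -139192/4593335 ≈ -0.030303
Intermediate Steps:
1/(1/(64279 + 74913) + u(-77, 222)) = 1/(1/(64279 + 74913) - 33) = 1/(1/139192 - 33) = 1/(-4593335/139192) = -139192/4593335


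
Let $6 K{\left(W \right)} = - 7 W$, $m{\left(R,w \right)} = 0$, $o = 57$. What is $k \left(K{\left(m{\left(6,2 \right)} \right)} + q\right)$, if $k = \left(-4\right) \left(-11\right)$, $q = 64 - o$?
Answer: $308$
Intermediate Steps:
$q = 7$ ($q = 64 - 57 = 7$)
$k = 44$
$K{\left(W \right)} = - \frac{7 W}{6}$ ($K{\left(W \right)} = \frac{\left(-7\right) W}{6} = - \frac{7 W}{6}$)
$k \left(K{\left(m{\left(6,2 \right)} \right)} + q\right) = 44 \left(\left(- \frac{7}{6}\right) 0 + 7\right) = 44 \left(0 + 7\right) = 44 \cdot 7 = 308$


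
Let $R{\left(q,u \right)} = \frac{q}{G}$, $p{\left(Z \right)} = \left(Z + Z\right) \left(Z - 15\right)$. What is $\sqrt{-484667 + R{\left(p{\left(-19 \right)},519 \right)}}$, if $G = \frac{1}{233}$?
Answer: $i \sqrt{183631} \approx 428.52 i$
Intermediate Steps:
$p{\left(Z \right)} = 2 Z \left(-15 + Z\right)$
$G = \frac{1}{233} \approx 0.0042918$
$R{\left(q,u \right)} = 233 q$ ($R{\left(q,u \right)} = q \frac{1}{\frac{1}{233}} = q 233 = 233 q$)
$\sqrt{-484667 + R{\left(p{\left(-19 \right)},519 \right)}} = \sqrt{-484667 + 233 \cdot 2 \left(-19\right) \left(-15 - 19\right)} = \sqrt{-484667 + 233 \cdot 2 \left(-19\right) \left(-34\right)} = \sqrt{-484667 + 233 \cdot 1292} = \sqrt{-484667 + 301036} = \sqrt{-183631} = i \sqrt{183631}$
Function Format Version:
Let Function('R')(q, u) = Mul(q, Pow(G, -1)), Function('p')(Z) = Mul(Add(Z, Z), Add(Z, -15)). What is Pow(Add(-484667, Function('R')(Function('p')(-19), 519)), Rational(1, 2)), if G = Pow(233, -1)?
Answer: Mul(I, Pow(183631, Rational(1, 2))) ≈ Mul(428.52, I)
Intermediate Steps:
Function('p')(Z) = Mul(2, Z, Add(-15, Z)) (Function('p')(Z) = Mul(Mul(2, Z), Add(-15, Z)) = Mul(2, Z, Add(-15, Z)))
G = Rational(1, 233) ≈ 0.0042918
Function('R')(q, u) = Mul(233, q) (Function('R')(q, u) = Mul(q, Pow(Rational(1, 233), -1)) = Mul(q, 233) = Mul(233, q))
Pow(Add(-484667, Function('R')(Function('p')(-19), 519)), Rational(1, 2)) = Pow(Add(-484667, Mul(233, Mul(2, -19, Add(-15, -19)))), Rational(1, 2)) = Pow(Add(-484667, Mul(233, Mul(2, -19, -34))), Rational(1, 2)) = Pow(Add(-484667, Mul(233, 1292)), Rational(1, 2)) = Pow(Add(-484667, 301036), Rational(1, 2)) = Pow(-183631, Rational(1, 2)) = Mul(I, Pow(183631, Rational(1, 2)))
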